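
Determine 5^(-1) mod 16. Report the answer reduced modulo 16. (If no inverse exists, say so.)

Apply the Euclidean algorithm to 16 and 5:
16 = 3*5 + 1
5 = 5*1 + 0
Since gcd(5, 16) = 1, back-substitute to write 1 as a combination:
1 = 16 − 3·5
So 5·(-3) ≡ 1 (mod 16), and -3 ≡ 13 (mod 16).

13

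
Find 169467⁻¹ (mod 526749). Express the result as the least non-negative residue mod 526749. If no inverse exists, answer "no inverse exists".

no inverse exists

Compute gcd(169467, 526749):
526749 = 3*169467 + 18348
169467 = 9*18348 + 4335
18348 = 4*4335 + 1008
4335 = 4*1008 + 303
1008 = 3*303 + 99
303 = 3*99 + 6
99 = 16*6 + 3
6 = 2*3 + 0
Since gcd = 3 > 1, 169467 is not a unit mod 526749.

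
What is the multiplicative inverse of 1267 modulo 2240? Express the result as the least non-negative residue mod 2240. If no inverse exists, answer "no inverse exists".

Compute gcd(1267, 2240):
2240 = 1*1267 + 973
1267 = 1*973 + 294
973 = 3*294 + 91
294 = 3*91 + 21
91 = 4*21 + 7
21 = 3*7 + 0
The gcd is 7, not 1, hence no inverse exists.

no inverse exists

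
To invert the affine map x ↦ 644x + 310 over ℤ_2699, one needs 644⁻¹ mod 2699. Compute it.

373

gcd(2699, 644) by repeated division:
2699 = 4·644 + 123
644 = 5·123 + 29
123 = 4·29 + 7
29 = 4·7 + 1
7 = 7·1 + 0
Since gcd(644, 2699) = 1, back-substitute to write 1 as a combination:
1 = 29 − 4·7
1 = −4·123 + 17·29
1 = 17·644 − 89·123
1 = −89·2699 + 373·644
So 644·373 ≡ 1 (mod 2699).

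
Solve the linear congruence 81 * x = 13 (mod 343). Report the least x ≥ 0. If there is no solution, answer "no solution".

First find gcd(81, 343):
343 = 4*81 + 19
81 = 4*19 + 5
19 = 3*5 + 4
5 = 1*4 + 1
4 = 4*1 + 0
gcd = 1, so a unique solution mod 343 exists.
Back-substitute for the Bézout coefficients:
1 = 5 − 4
1 = −19 + 4·5
1 = 4·81 − 17·19
1 = −17·343 + 72·81
So 81·(72) ≡ 1 (mod 343), giving 81⁻¹ ≡ 72.
x ≡ 81⁻¹·13 ≡ 72·13 ≡ 250 (mod 343).

250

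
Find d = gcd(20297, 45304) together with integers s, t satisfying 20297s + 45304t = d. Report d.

1

Repeated division:
45304 = 2×20297 + 4710
20297 = 4×4710 + 1457
4710 = 3×1457 + 339
1457 = 4×339 + 101
339 = 3×101 + 36
101 = 2×36 + 29
36 = 1×29 + 7
29 = 4×7 + 1
7 = 7×1 + 0
gcd(20297, 45304) = 1.
Express as a combination:
1 = 29 − 4·7
1 = −4·36 + 5·29
1 = 5·101 − 14·36
1 = −14·339 + 47·101
1 = 47·1457 − 202·339
1 = −202·4710 + 653·1457
1 = 653·20297 − 2814·4710
1 = −2814·45304 + 6281·20297
So 1 = (-2814)·45304 + (6281)·20297.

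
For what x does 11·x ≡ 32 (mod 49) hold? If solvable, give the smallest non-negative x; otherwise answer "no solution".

43

First find gcd(11, 49):
49 = 4*11 + 5
11 = 2*5 + 1
5 = 5*1 + 0
gcd = 1, so a unique solution mod 49 exists.
Back-substitute for the Bézout coefficients:
1 = 11 − 2·5
1 = −2·49 + 9·11
So 11·(9) ≡ 1 (mod 49), giving 11⁻¹ ≡ 9.
x ≡ 11⁻¹·32 ≡ 9·32 ≡ 43 (mod 49).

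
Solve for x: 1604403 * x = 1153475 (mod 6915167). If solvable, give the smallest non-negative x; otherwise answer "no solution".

556687

First find gcd(1604403, 6915167):
6915167 = 4·1604403 + 497555
1604403 = 3·497555 + 111738
497555 = 4·111738 + 50603
111738 = 2·50603 + 10532
50603 = 4·10532 + 8475
10532 = 1·8475 + 2057
8475 = 4·2057 + 247
2057 = 8·247 + 81
247 = 3·81 + 4
81 = 20·4 + 1
4 = 4·1 + 0
gcd = 1, so a unique solution mod 6915167 exists.
Back-substitute for the Bézout coefficients:
1 = 81 − 20·4
1 = −20·247 + 61·81
1 = 61·2057 − 508·247
1 = −508·8475 + 2093·2057
1 = 2093·10532 − 2601·8475
1 = −2601·50603 + 12497·10532
1 = 12497·111738 − 27595·50603
1 = −27595·497555 + 122877·111738
1 = 122877·1604403 − 396226·497555
1 = −396226·6915167 + 1707781·1604403
So 1604403·(1707781) ≡ 1 (mod 6915167), giving 1604403⁻¹ ≡ 1707781.
x ≡ 1604403⁻¹·1153475 ≡ 1707781·1153475 ≡ 556687 (mod 6915167).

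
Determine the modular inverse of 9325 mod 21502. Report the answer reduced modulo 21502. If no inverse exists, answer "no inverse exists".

Extended Euclidean algorithm:
21502 = 2×9325 + 2852
9325 = 3×2852 + 769
2852 = 3×769 + 545
769 = 1×545 + 224
545 = 2×224 + 97
224 = 2×97 + 30
97 = 3×30 + 7
30 = 4×7 + 2
7 = 3×2 + 1
2 = 2×1 + 0
gcd = 1, so the inverse exists. Back-substitute:
1 = 7 − 3·2
1 = −3·30 + 13·7
1 = 13·97 − 42·30
1 = −42·224 + 97·97
1 = 97·545 − 236·224
1 = −236·769 + 333·545
1 = 333·2852 − 1235·769
1 = −1235·9325 + 4038·2852
1 = 4038·21502 − 9311·9325
So 9325·(-9311) ≡ 1 (mod 21502), and -9311 ≡ 12191 (mod 21502).

12191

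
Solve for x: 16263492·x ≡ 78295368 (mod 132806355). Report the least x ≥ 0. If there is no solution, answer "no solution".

First find gcd(16263492, 132806355):
132806355 = 8×16263492 + 2698419
16263492 = 6×2698419 + 72978
2698419 = 36×72978 + 71211
72978 = 1×71211 + 1767
71211 = 40×1767 + 531
1767 = 3×531 + 174
531 = 3×174 + 9
174 = 19×9 + 3
9 = 3×3 + 0
gcd = 3 and 3 | 78295368, so solutions exist. Divide through by 3: 5421164x ≡ 26098456 (mod 44268785).
Now find 5421164⁻¹ mod 44268785:
44268785 = 8×5421164 + 899473
5421164 = 6×899473 + 24326
899473 = 36×24326 + 23737
24326 = 1×23737 + 589
23737 = 40×589 + 177
589 = 3×177 + 58
177 = 3×58 + 3
58 = 19×3 + 1
3 = 3×1 + 0
Back-substitute:
1 = 58 − 19·3
1 = −19·177 + 58·58
1 = 58·589 − 193·177
1 = −193·23737 + 7778·589
1 = 7778·24326 − 7971·23737
1 = −7971·899473 + 294734·24326
1 = 294734·5421164 − 1776375·899473
1 = −1776375·44268785 + 14505734·5421164
So 5421164⁻¹ ≡ 14505734 (mod 44268785).
Then x ≡ 14505734·26098456 ≡ 40477909 (mod 44268785); the smallest non-negative solution is x = 40477909.

40477909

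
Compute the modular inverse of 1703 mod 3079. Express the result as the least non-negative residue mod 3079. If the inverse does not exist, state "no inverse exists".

2128

Apply the Euclidean algorithm to 3079 and 1703:
3079 = 1*1703 + 1376
1703 = 1*1376 + 327
1376 = 4*327 + 68
327 = 4*68 + 55
68 = 1*55 + 13
55 = 4*13 + 3
13 = 4*3 + 1
3 = 3*1 + 0
The gcd is 1. Working backward:
1 = 13 − 4·3
1 = −4·55 + 17·13
1 = 17·68 − 21·55
1 = −21·327 + 101·68
1 = 101·1376 − 425·327
1 = −425·1703 + 526·1376
1 = 526·3079 − 951·1703
Thus 1703·(-951) ≡ 1 (mod 3079); reducing, -951 mod 3079 = 2128.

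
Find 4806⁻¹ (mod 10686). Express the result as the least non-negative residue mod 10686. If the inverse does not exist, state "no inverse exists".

no inverse exists

Compute gcd(4806, 10686):
10686 = 2×4806 + 1074
4806 = 4×1074 + 510
1074 = 2×510 + 54
510 = 9×54 + 24
54 = 2×24 + 6
24 = 4×6 + 0
Since gcd = 6 > 1, 4806 is not a unit mod 10686.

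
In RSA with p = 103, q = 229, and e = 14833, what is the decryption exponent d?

3385

φ(n) = (p−1)(q−1) = 102·228 = 23256.
Need d with 14833·d ≡ 1 (mod 23256). Apply the extended Euclidean algorithm:
23256 = 1*14833 + 8423
14833 = 1*8423 + 6410
8423 = 1*6410 + 2013
6410 = 3*2013 + 371
2013 = 5*371 + 158
371 = 2*158 + 55
158 = 2*55 + 48
55 = 1*48 + 7
48 = 6*7 + 6
7 = 1*6 + 1
6 = 6*1 + 0
Back-substitute:
1 = 7 − 6
1 = −48 + 7·7
1 = 7·55 − 8·48
1 = −8·158 + 23·55
1 = 23·371 − 54·158
1 = −54·2013 + 293·371
1 = 293·6410 − 933·2013
1 = −933·8423 + 1226·6410
1 = 1226·14833 − 2159·8423
1 = −2159·23256 + 3385·14833
So 14833·3385 ≡ 1 (mod 23256), hence d = 3385.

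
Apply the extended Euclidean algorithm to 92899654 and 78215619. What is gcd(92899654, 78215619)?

1

Euclidean algorithm:
92899654 = 1*78215619 + 14684035
78215619 = 5*14684035 + 4795444
14684035 = 3*4795444 + 297703
4795444 = 16*297703 + 32196
297703 = 9*32196 + 7939
32196 = 4*7939 + 440
7939 = 18*440 + 19
440 = 23*19 + 3
19 = 6*3 + 1
3 = 3*1 + 0
gcd(92899654, 78215619) = 1.
Back-substituting:
1 = 19 − 6·3
1 = −6·440 + 139·19
1 = 139·7939 − 2508·440
1 = −2508·32196 + 10171·7939
1 = 10171·297703 − 94047·32196
1 = −94047·4795444 + 1514923·297703
1 = 1514923·14684035 − 4638816·4795444
1 = −4638816·78215619 + 24709003·14684035
1 = 24709003·92899654 − 29347819·78215619
So 1 = (24709003)·92899654 + (-29347819)·78215619.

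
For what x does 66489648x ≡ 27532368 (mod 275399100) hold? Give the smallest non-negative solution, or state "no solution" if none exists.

First find gcd(66489648, 275399100):
275399100 = 4*66489648 + 9440508
66489648 = 7*9440508 + 406092
9440508 = 23*406092 + 100392
406092 = 4*100392 + 4524
100392 = 22*4524 + 864
4524 = 5*864 + 204
864 = 4*204 + 48
204 = 4*48 + 12
48 = 4*12 + 0
gcd = 12 and 12 | 27532368, so solutions exist. Divide through by 12: 5540804x ≡ 2294364 (mod 22949925).
Now find 5540804⁻¹ mod 22949925:
22949925 = 4*5540804 + 786709
5540804 = 7*786709 + 33841
786709 = 23*33841 + 8366
33841 = 4*8366 + 377
8366 = 22*377 + 72
377 = 5*72 + 17
72 = 4*17 + 4
17 = 4*4 + 1
4 = 4*1 + 0
Back-substitute:
1 = 17 − 4·4
1 = −4·72 + 17·17
1 = 17·377 − 89·72
1 = −89·8366 + 1975·377
1 = 1975·33841 − 7989·8366
1 = −7989·786709 + 185722·33841
1 = 185722·5540804 − 1308043·786709
1 = −1308043·22949925 + 5417894·5540804
So 5540804⁻¹ ≡ 5417894 (mod 22949925).
Then x ≡ 5417894·2294364 ≡ 622491 (mod 22949925); the smallest non-negative solution is x = 622491.

622491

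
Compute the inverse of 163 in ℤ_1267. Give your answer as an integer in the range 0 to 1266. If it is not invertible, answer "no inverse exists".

1096

gcd(1267, 163) by repeated division:
1267 = 7×163 + 126
163 = 1×126 + 37
126 = 3×37 + 15
37 = 2×15 + 7
15 = 2×7 + 1
7 = 7×1 + 0
The gcd is 1. Working backward:
1 = 15 − 2·7
1 = −2·37 + 5·15
1 = 5·126 − 17·37
1 = −17·163 + 22·126
1 = 22·1267 − 171·163
Thus 163·(-171) ≡ 1 (mod 1267); reducing, -171 mod 1267 = 1096.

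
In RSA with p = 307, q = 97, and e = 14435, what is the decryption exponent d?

φ(n) = (p−1)(q−1) = 306·96 = 29376.
Need d with 14435·d ≡ 1 (mod 29376). Apply the extended Euclidean algorithm:
29376 = 2×14435 + 506
14435 = 28×506 + 267
506 = 1×267 + 239
267 = 1×239 + 28
239 = 8×28 + 15
28 = 1×15 + 13
15 = 1×13 + 2
13 = 6×2 + 1
2 = 2×1 + 0
Back-substitute:
1 = 13 − 6·2
1 = −6·15 + 7·13
1 = 7·28 − 13·15
1 = −13·239 + 111·28
1 = 111·267 − 124·239
1 = −124·506 + 235·267
1 = 235·14435 − 6704·506
1 = −6704·29376 + 13643·14435
So 14435·13643 ≡ 1 (mod 29376), hence d = 13643.

13643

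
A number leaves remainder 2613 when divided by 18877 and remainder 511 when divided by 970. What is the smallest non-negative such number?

4419831

Write x = 2613 + 18877·k. Then 18877·k ≡ 511 − 2613 ≡ 808 (mod 970).
Need 18877⁻¹ mod 970. Extended Euclid on (970, 447):
970 = 2×447 + 76
447 = 5×76 + 67
76 = 1×67 + 9
67 = 7×9 + 4
9 = 2×4 + 1
4 = 4×1 + 0
Back-substitute:
1 = 9 − 2·4
1 = −2·67 + 15·9
1 = 15·76 − 17·67
1 = −17·447 + 100·76
1 = 100·970 − 217·447
18877⁻¹ ≡ 753 (mod 970), so k ≡ 753·808 ≡ 234 (mod 970).
x = 2613 + 18877·234 = 4419831.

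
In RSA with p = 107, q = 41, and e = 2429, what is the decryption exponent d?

φ(n) = (p−1)(q−1) = 106·40 = 4240.
Need d with 2429·d ≡ 1 (mod 4240). Apply the extended Euclidean algorithm:
4240 = 1×2429 + 1811
2429 = 1×1811 + 618
1811 = 2×618 + 575
618 = 1×575 + 43
575 = 13×43 + 16
43 = 2×16 + 11
16 = 1×11 + 5
11 = 2×5 + 1
5 = 5×1 + 0
Back-substitute:
1 = 11 − 2·5
1 = −2·16 + 3·11
1 = 3·43 − 8·16
1 = −8·575 + 107·43
1 = 107·618 − 115·575
1 = −115·1811 + 337·618
1 = 337·2429 − 452·1811
1 = −452·4240 + 789·2429
So 2429·789 ≡ 1 (mod 4240), hence d = 789.

789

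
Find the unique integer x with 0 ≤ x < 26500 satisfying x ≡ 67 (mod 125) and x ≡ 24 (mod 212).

Write x = 67 + 125·k. Then 125·k ≡ 24 − 67 ≡ 169 (mod 212).
Need 125⁻¹ mod 212. Extended Euclid on (212, 125):
212 = 1*125 + 87
125 = 1*87 + 38
87 = 2*38 + 11
38 = 3*11 + 5
11 = 2*5 + 1
5 = 5*1 + 0
Back-substitute:
1 = 11 − 2·5
1 = −2·38 + 7·11
1 = 7·87 − 16·38
1 = −16·125 + 23·87
1 = 23·212 − 39·125
125⁻¹ ≡ 173 (mod 212), so k ≡ 173·169 ≡ 193 (mod 212).
x = 67 + 125·193 = 24192.

24192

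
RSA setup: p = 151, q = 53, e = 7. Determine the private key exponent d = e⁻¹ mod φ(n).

φ(n) = (p−1)(q−1) = 150·52 = 7800.
Need d with 7·d ≡ 1 (mod 7800). Apply the extended Euclidean algorithm:
7800 = 1114·7 + 2
7 = 3·2 + 1
2 = 2·1 + 0
Back-substitute:
1 = 7 − 3·2
1 = −3·7800 + 3343·7
So 7·3343 ≡ 1 (mod 7800), hence d = 3343.

3343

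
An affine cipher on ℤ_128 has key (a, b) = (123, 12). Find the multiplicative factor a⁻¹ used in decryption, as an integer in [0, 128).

51

Run Euclid on (128, 123):
128 = 1·123 + 5
123 = 24·5 + 3
5 = 1·3 + 2
3 = 1·2 + 1
2 = 2·1 + 0
gcd = 1, so the inverse exists. Back-substitute:
1 = 3 − 2
1 = −5 + 2·3
1 = 2·123 − 49·5
1 = −49·128 + 51·123
So 123·51 ≡ 1 (mod 128).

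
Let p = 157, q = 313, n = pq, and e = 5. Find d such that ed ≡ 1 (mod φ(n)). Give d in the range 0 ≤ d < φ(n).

19469

φ(n) = (p−1)(q−1) = 156·312 = 48672.
Need d with 5·d ≡ 1 (mod 48672). Apply the extended Euclidean algorithm:
48672 = 9734×5 + 2
5 = 2×2 + 1
2 = 2×1 + 0
Back-substitute:
1 = 5 − 2·2
1 = −2·48672 + 19469·5
So 5·19469 ≡ 1 (mod 48672), hence d = 19469.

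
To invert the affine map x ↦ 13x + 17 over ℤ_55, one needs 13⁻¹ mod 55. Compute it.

17

gcd(55, 13) by repeated division:
55 = 4·13 + 3
13 = 4·3 + 1
3 = 3·1 + 0
The gcd is 1. Working backward:
1 = 13 − 4·3
1 = −4·55 + 17·13
So 13·17 ≡ 1 (mod 55).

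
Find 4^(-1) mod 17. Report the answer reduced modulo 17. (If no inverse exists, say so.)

Run Euclid on (17, 4):
17 = 4·4 + 1
4 = 4·1 + 0
The gcd is 1. Working backward:
1 = 17 − 4·4
Thus 4·(-4) ≡ 1 (mod 17); reducing, -4 mod 17 = 13.

13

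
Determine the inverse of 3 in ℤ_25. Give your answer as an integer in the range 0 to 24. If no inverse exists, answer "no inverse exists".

Apply the Euclidean algorithm to 25 and 3:
25 = 8×3 + 1
3 = 3×1 + 0
gcd = 1, so the inverse exists. Back-substitute:
1 = 25 − 8·3
So 3·(-8) ≡ 1 (mod 25), and -8 ≡ 17 (mod 25).

17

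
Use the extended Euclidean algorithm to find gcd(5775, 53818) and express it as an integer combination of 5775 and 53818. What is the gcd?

Euclidean algorithm:
53818 = 9×5775 + 1843
5775 = 3×1843 + 246
1843 = 7×246 + 121
246 = 2×121 + 4
121 = 30×4 + 1
4 = 4×1 + 0
gcd(5775, 53818) = 1.
Back-substituting:
1 = 121 − 30·4
1 = −30·246 + 61·121
1 = 61·1843 − 457·246
1 = −457·5775 + 1432·1843
1 = 1432·53818 − 13345·5775
So 1 = (1432)·53818 + (-13345)·5775.

1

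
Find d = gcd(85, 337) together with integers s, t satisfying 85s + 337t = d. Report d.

Apply Euclid's algorithm to 337 and 85:
337 = 3×85 + 82
85 = 1×82 + 3
82 = 27×3 + 1
3 = 3×1 + 0
gcd(85, 337) = 1.
Back-substituting:
1 = 82 − 27·3
1 = −27·85 + 28·82
1 = 28·337 − 111·85
So 1 = (28)·337 + (-111)·85.

1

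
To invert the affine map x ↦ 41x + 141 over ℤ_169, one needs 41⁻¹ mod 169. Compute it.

Extended Euclidean algorithm:
169 = 4·41 + 5
41 = 8·5 + 1
5 = 5·1 + 0
Since gcd(41, 169) = 1, back-substitute to write 1 as a combination:
1 = 41 − 8·5
1 = −8·169 + 33·41
So 41·33 ≡ 1 (mod 169).

33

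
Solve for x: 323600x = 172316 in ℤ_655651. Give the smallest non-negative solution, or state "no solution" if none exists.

376623

First find gcd(323600, 655651):
655651 = 2×323600 + 8451
323600 = 38×8451 + 2462
8451 = 3×2462 + 1065
2462 = 2×1065 + 332
1065 = 3×332 + 69
332 = 4×69 + 56
69 = 1×56 + 13
56 = 4×13 + 4
13 = 3×4 + 1
4 = 4×1 + 0
gcd = 1, so a unique solution mod 655651 exists.
Back-substitute for the Bézout coefficients:
1 = 13 − 3·4
1 = −3·56 + 13·13
1 = 13·69 − 16·56
1 = −16·332 + 77·69
1 = 77·1065 − 247·332
1 = −247·2462 + 571·1065
1 = 571·8451 − 1960·2462
1 = −1960·323600 + 75051·8451
1 = 75051·655651 − 152062·323600
So 323600·(-152062) ≡ 1 (mod 655651), giving 323600⁻¹ ≡ 503589.
x ≡ 323600⁻¹·172316 ≡ 503589·172316 ≡ 376623 (mod 655651).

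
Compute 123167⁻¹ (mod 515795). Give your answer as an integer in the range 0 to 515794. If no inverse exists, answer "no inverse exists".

226328

Extended Euclidean algorithm:
515795 = 4*123167 + 23127
123167 = 5*23127 + 7532
23127 = 3*7532 + 531
7532 = 14*531 + 98
531 = 5*98 + 41
98 = 2*41 + 16
41 = 2*16 + 9
16 = 1*9 + 7
9 = 1*7 + 2
7 = 3*2 + 1
2 = 2*1 + 0
gcd = 1, so the inverse exists. Back-substitute:
1 = 7 − 3·2
1 = −3·9 + 4·7
1 = 4·16 − 7·9
1 = −7·41 + 18·16
1 = 18·98 − 43·41
1 = −43·531 + 233·98
1 = 233·7532 − 3305·531
1 = −3305·23127 + 10148·7532
1 = 10148·123167 − 54045·23127
1 = −54045·515795 + 226328·123167
So 123167·226328 ≡ 1 (mod 515795).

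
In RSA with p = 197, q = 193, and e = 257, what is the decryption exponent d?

1025

φ(n) = (p−1)(q−1) = 196·192 = 37632.
Need d with 257·d ≡ 1 (mod 37632). Apply the extended Euclidean algorithm:
37632 = 146×257 + 110
257 = 2×110 + 37
110 = 2×37 + 36
37 = 1×36 + 1
36 = 36×1 + 0
Back-substitute:
1 = 37 − 36
1 = −110 + 3·37
1 = 3·257 − 7·110
1 = −7·37632 + 1025·257
So 257·1025 ≡ 1 (mod 37632), hence d = 1025.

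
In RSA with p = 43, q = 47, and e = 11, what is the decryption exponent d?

527

φ(n) = (p−1)(q−1) = 42·46 = 1932.
Need d with 11·d ≡ 1 (mod 1932). Apply the extended Euclidean algorithm:
1932 = 175*11 + 7
11 = 1*7 + 4
7 = 1*4 + 3
4 = 1*3 + 1
3 = 3*1 + 0
Back-substitute:
1 = 4 − 3
1 = −7 + 2·4
1 = 2·11 − 3·7
1 = −3·1932 + 527·11
So 11·527 ≡ 1 (mod 1932), hence d = 527.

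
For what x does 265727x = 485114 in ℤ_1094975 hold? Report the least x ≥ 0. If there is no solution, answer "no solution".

112657

First find gcd(265727, 1094975):
1094975 = 4×265727 + 32067
265727 = 8×32067 + 9191
32067 = 3×9191 + 4494
9191 = 2×4494 + 203
4494 = 22×203 + 28
203 = 7×28 + 7
28 = 4×7 + 0
gcd = 7 and 7 | 485114, so solutions exist. Divide through by 7: 37961x ≡ 69302 (mod 156425).
Now find 37961⁻¹ mod 156425:
156425 = 4·37961 + 4581
37961 = 8·4581 + 1313
4581 = 3·1313 + 642
1313 = 2·642 + 29
642 = 22·29 + 4
29 = 7·4 + 1
4 = 4·1 + 0
Back-substitute:
1 = 29 − 7·4
1 = −7·642 + 155·29
1 = 155·1313 − 317·642
1 = −317·4581 + 1106·1313
1 = 1106·37961 − 9165·4581
1 = −9165·156425 + 37766·37961
So 37961⁻¹ ≡ 37766 (mod 156425).
Then x ≡ 37766·69302 ≡ 112657 (mod 156425); the smallest non-negative solution is x = 112657.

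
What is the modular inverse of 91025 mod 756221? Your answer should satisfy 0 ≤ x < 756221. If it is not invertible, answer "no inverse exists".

450235

Apply the Euclidean algorithm to 756221 and 91025:
756221 = 8×91025 + 28021
91025 = 3×28021 + 6962
28021 = 4×6962 + 173
6962 = 40×173 + 42
173 = 4×42 + 5
42 = 8×5 + 2
5 = 2×2 + 1
2 = 2×1 + 0
Since gcd(91025, 756221) = 1, back-substitute to write 1 as a combination:
1 = 5 − 2·2
1 = −2·42 + 17·5
1 = 17·173 − 70·42
1 = −70·6962 + 2817·173
1 = 2817·28021 − 11338·6962
1 = −11338·91025 + 36831·28021
1 = 36831·756221 − 305986·91025
Hence 91025⁻¹ ≡ -305986 ≡ 450235 (mod 756221).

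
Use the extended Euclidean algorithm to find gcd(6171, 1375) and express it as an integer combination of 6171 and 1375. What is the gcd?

Repeated division:
6171 = 4*1375 + 671
1375 = 2*671 + 33
671 = 20*33 + 11
33 = 3*11 + 0
gcd(6171, 1375) = 11.
Working backward:
11 = 671 − 20·33
11 = −20·1375 + 41·671
11 = 41·6171 − 184·1375
So 11 = (41)·6171 + (-184)·1375.

11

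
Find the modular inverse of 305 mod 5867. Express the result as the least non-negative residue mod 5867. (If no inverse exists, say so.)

1385

Extended Euclidean algorithm:
5867 = 19×305 + 72
305 = 4×72 + 17
72 = 4×17 + 4
17 = 4×4 + 1
4 = 4×1 + 0
Since gcd(305, 5867) = 1, back-substitute to write 1 as a combination:
1 = 17 − 4·4
1 = −4·72 + 17·17
1 = 17·305 − 72·72
1 = −72·5867 + 1385·305
So 305·1385 ≡ 1 (mod 5867).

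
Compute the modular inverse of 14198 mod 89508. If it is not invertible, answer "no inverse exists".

no inverse exists

Compute gcd(14198, 89508):
89508 = 6·14198 + 4320
14198 = 3·4320 + 1238
4320 = 3·1238 + 606
1238 = 2·606 + 26
606 = 23·26 + 8
26 = 3·8 + 2
8 = 4·2 + 0
The gcd is 2, not 1, hence no inverse exists.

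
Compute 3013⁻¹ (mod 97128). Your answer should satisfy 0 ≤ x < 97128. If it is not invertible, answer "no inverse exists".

54157

gcd(97128, 3013) by repeated division:
97128 = 32·3013 + 712
3013 = 4·712 + 165
712 = 4·165 + 52
165 = 3·52 + 9
52 = 5·9 + 7
9 = 1·7 + 2
7 = 3·2 + 1
2 = 2·1 + 0
The gcd is 1. Working backward:
1 = 7 − 3·2
1 = −3·9 + 4·7
1 = 4·52 − 23·9
1 = −23·165 + 73·52
1 = 73·712 − 315·165
1 = −315·3013 + 1333·712
1 = 1333·97128 − 42971·3013
So 3013·(-42971) ≡ 1 (mod 97128), and -42971 ≡ 54157 (mod 97128).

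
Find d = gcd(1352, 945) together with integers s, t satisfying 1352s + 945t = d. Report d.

Repeated division:
1352 = 1·945 + 407
945 = 2·407 + 131
407 = 3·131 + 14
131 = 9·14 + 5
14 = 2·5 + 4
5 = 1·4 + 1
4 = 4·1 + 0
gcd(1352, 945) = 1.
Working backward:
1 = 5 − 4
1 = −14 + 3·5
1 = 3·131 − 28·14
1 = −28·407 + 87·131
1 = 87·945 − 202·407
1 = −202·1352 + 289·945
So 1 = (-202)·1352 + (289)·945.

1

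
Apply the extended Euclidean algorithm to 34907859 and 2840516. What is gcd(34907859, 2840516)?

7

Euclidean algorithm:
34907859 = 12×2840516 + 821667
2840516 = 3×821667 + 375515
821667 = 2×375515 + 70637
375515 = 5×70637 + 22330
70637 = 3×22330 + 3647
22330 = 6×3647 + 448
3647 = 8×448 + 63
448 = 7×63 + 7
63 = 9×7 + 0
gcd(34907859, 2840516) = 7.
Back-substituting:
7 = 448 − 7·63
7 = −7·3647 + 57·448
7 = 57·22330 − 349·3647
7 = −349·70637 + 1104·22330
7 = 1104·375515 − 5869·70637
7 = −5869·821667 + 12842·375515
7 = 12842·2840516 − 44395·821667
7 = −44395·34907859 + 545582·2840516
So 7 = (-44395)·34907859 + (545582)·2840516.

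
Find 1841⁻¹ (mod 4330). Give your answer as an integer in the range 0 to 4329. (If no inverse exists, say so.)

3321

Run Euclid on (4330, 1841):
4330 = 2*1841 + 648
1841 = 2*648 + 545
648 = 1*545 + 103
545 = 5*103 + 30
103 = 3*30 + 13
30 = 2*13 + 4
13 = 3*4 + 1
4 = 4*1 + 0
The gcd is 1. Working backward:
1 = 13 − 3·4
1 = −3·30 + 7·13
1 = 7·103 − 24·30
1 = −24·545 + 127·103
1 = 127·648 − 151·545
1 = −151·1841 + 429·648
1 = 429·4330 − 1009·1841
So 1841·(-1009) ≡ 1 (mod 4330), and -1009 ≡ 3321 (mod 4330).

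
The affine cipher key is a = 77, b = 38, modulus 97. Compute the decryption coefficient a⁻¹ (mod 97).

Extended Euclidean algorithm:
97 = 1×77 + 20
77 = 3×20 + 17
20 = 1×17 + 3
17 = 5×3 + 2
3 = 1×2 + 1
2 = 2×1 + 0
The gcd is 1. Working backward:
1 = 3 − 2
1 = −17 + 6·3
1 = 6·20 − 7·17
1 = −7·77 + 27·20
1 = 27·97 − 34·77
Thus 77·(-34) ≡ 1 (mod 97); reducing, -34 mod 97 = 63.

63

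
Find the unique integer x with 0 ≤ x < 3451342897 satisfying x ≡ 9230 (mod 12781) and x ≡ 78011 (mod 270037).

269304900

Write x = 9230 + 12781·k. Then 12781·k ≡ 78011 − 9230 ≡ 68781 (mod 270037).
Need 12781⁻¹ mod 270037. Extended Euclid on (270037, 12781):
270037 = 21×12781 + 1636
12781 = 7×1636 + 1329
1636 = 1×1329 + 307
1329 = 4×307 + 101
307 = 3×101 + 4
101 = 25×4 + 1
4 = 4×1 + 0
Back-substitute:
1 = 101 − 25·4
1 = −25·307 + 76·101
1 = 76·1329 − 329·307
1 = −329·1636 + 405·1329
1 = 405·12781 − 3164·1636
1 = −3164·270037 + 66849·12781
12781⁻¹ ≡ 66849 (mod 270037), so k ≡ 66849·68781 ≡ 21070 (mod 270037).
x = 9230 + 12781·21070 = 269304900.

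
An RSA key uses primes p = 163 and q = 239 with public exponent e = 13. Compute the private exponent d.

φ(n) = (p−1)(q−1) = 162·238 = 38556.
Need d with 13·d ≡ 1 (mod 38556). Apply the extended Euclidean algorithm:
38556 = 2965×13 + 11
13 = 1×11 + 2
11 = 5×2 + 1
2 = 2×1 + 0
Back-substitute:
1 = 11 − 5·2
1 = −5·13 + 6·11
1 = 6·38556 − 17795·13
So 13·(-17795) ≡ 1 (mod 38556), hence d ≡ -17795 ≡ 20761 (mod 38556).

20761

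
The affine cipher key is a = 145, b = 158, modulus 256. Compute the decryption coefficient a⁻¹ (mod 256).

Run Euclid on (256, 145):
256 = 1*145 + 111
145 = 1*111 + 34
111 = 3*34 + 9
34 = 3*9 + 7
9 = 1*7 + 2
7 = 3*2 + 1
2 = 2*1 + 0
gcd = 1, so the inverse exists. Back-substitute:
1 = 7 − 3·2
1 = −3·9 + 4·7
1 = 4·34 − 15·9
1 = −15·111 + 49·34
1 = 49·145 − 64·111
1 = −64·256 + 113·145
So 145·113 ≡ 1 (mod 256).

113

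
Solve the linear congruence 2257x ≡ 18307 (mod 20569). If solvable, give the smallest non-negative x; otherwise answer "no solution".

883

First find gcd(2257, 20569):
20569 = 9×2257 + 256
2257 = 8×256 + 209
256 = 1×209 + 47
209 = 4×47 + 21
47 = 2×21 + 5
21 = 4×5 + 1
5 = 5×1 + 0
gcd = 1, so a unique solution mod 20569 exists.
Back-substitute for the Bézout coefficients:
1 = 21 − 4·5
1 = −4·47 + 9·21
1 = 9·209 − 40·47
1 = −40·256 + 49·209
1 = 49·2257 − 432·256
1 = −432·20569 + 3937·2257
So 2257·(3937) ≡ 1 (mod 20569), giving 2257⁻¹ ≡ 3937.
x ≡ 2257⁻¹·18307 ≡ 3937·18307 ≡ 883 (mod 20569).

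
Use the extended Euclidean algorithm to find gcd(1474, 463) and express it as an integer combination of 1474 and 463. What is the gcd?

1

Euclidean algorithm:
1474 = 3·463 + 85
463 = 5·85 + 38
85 = 2·38 + 9
38 = 4·9 + 2
9 = 4·2 + 1
2 = 2·1 + 0
gcd(1474, 463) = 1.
Working backward:
1 = 9 − 4·2
1 = −4·38 + 17·9
1 = 17·85 − 38·38
1 = −38·463 + 207·85
1 = 207·1474 − 659·463
So 1 = (207)·1474 + (-659)·463.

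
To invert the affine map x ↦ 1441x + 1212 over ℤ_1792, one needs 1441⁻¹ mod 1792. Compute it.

97

Apply the Euclidean algorithm to 1792 and 1441:
1792 = 1×1441 + 351
1441 = 4×351 + 37
351 = 9×37 + 18
37 = 2×18 + 1
18 = 18×1 + 0
The gcd is 1. Working backward:
1 = 37 − 2·18
1 = −2·351 + 19·37
1 = 19·1441 − 78·351
1 = −78·1792 + 97·1441
So 1441·97 ≡ 1 (mod 1792).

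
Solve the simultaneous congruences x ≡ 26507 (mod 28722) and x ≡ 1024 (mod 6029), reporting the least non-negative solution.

Write x = 26507 + 28722·k. Then 28722·k ≡ 1024 − 26507 ≡ 4662 (mod 6029).
Need 28722⁻¹ mod 6029. Extended Euclid on (6029, 4606):
6029 = 1·4606 + 1423
4606 = 3·1423 + 337
1423 = 4·337 + 75
337 = 4·75 + 37
75 = 2·37 + 1
37 = 37·1 + 0
Back-substitute:
1 = 75 − 2·37
1 = −2·337 + 9·75
1 = 9·1423 − 38·337
1 = −38·4606 + 123·1423
1 = 123·6029 − 161·4606
28722⁻¹ ≡ 5868 (mod 6029), so k ≡ 5868·4662 ≡ 3043 (mod 6029).
x = 26507 + 28722·3043 = 87427553.

87427553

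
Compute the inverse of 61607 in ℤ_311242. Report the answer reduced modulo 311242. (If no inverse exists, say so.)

70653

gcd(311242, 61607) by repeated division:
311242 = 5·61607 + 3207
61607 = 19·3207 + 674
3207 = 4·674 + 511
674 = 1·511 + 163
511 = 3·163 + 22
163 = 7·22 + 9
22 = 2·9 + 4
9 = 2·4 + 1
4 = 4·1 + 0
gcd = 1, so the inverse exists. Back-substitute:
1 = 9 − 2·4
1 = −2·22 + 5·9
1 = 5·163 − 37·22
1 = −37·511 + 116·163
1 = 116·674 − 153·511
1 = −153·3207 + 728·674
1 = 728·61607 − 13985·3207
1 = −13985·311242 + 70653·61607
So 61607·70653 ≡ 1 (mod 311242).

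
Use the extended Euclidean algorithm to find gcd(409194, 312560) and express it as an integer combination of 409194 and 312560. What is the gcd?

Repeated division:
409194 = 1·312560 + 96634
312560 = 3·96634 + 22658
96634 = 4·22658 + 6002
22658 = 3·6002 + 4652
6002 = 1·4652 + 1350
4652 = 3·1350 + 602
1350 = 2·602 + 146
602 = 4·146 + 18
146 = 8·18 + 2
18 = 9·2 + 0
gcd(409194, 312560) = 2.
Working backward:
2 = 146 − 8·18
2 = −8·602 + 33·146
2 = 33·1350 − 74·602
2 = −74·4652 + 255·1350
2 = 255·6002 − 329·4652
2 = −329·22658 + 1242·6002
2 = 1242·96634 − 5297·22658
2 = −5297·312560 + 17133·96634
2 = 17133·409194 − 22430·312560
So 2 = (17133)·409194 + (-22430)·312560.

2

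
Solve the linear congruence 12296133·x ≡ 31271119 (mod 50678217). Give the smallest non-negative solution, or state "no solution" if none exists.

no solution

gcd(12296133, 50678217):
50678217 = 4·12296133 + 1493685
12296133 = 8·1493685 + 346653
1493685 = 4·346653 + 107073
346653 = 3·107073 + 25434
107073 = 4·25434 + 5337
25434 = 4·5337 + 4086
5337 = 1·4086 + 1251
4086 = 3·1251 + 333
1251 = 3·333 + 252
333 = 1·252 + 81
252 = 3·81 + 9
81 = 9·9 + 0
gcd = 9, but 9 ∤ 31271119, so the congruence has no solution.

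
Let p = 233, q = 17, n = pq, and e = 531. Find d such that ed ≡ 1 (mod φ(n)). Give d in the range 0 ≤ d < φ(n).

2971

φ(n) = (p−1)(q−1) = 232·16 = 3712.
Need d with 531·d ≡ 1 (mod 3712). Apply the extended Euclidean algorithm:
3712 = 6·531 + 526
531 = 1·526 + 5
526 = 105·5 + 1
5 = 5·1 + 0
Back-substitute:
1 = 526 − 105·5
1 = −105·531 + 106·526
1 = 106·3712 − 741·531
So 531·(-741) ≡ 1 (mod 3712), hence d ≡ -741 ≡ 2971 (mod 3712).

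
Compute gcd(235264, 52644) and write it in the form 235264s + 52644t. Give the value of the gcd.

4

Euclidean algorithm:
235264 = 4×52644 + 24688
52644 = 2×24688 + 3268
24688 = 7×3268 + 1812
3268 = 1×1812 + 1456
1812 = 1×1456 + 356
1456 = 4×356 + 32
356 = 11×32 + 4
32 = 8×4 + 0
gcd(235264, 52644) = 4.
Express as a combination:
4 = 356 − 11·32
4 = −11·1456 + 45·356
4 = 45·1812 − 56·1456
4 = −56·3268 + 101·1812
4 = 101·24688 − 763·3268
4 = −763·52644 + 1627·24688
4 = 1627·235264 − 7271·52644
So 4 = (1627)·235264 + (-7271)·52644.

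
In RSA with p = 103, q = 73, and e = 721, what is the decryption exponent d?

φ(n) = (p−1)(q−1) = 102·72 = 7344.
Need d with 721·d ≡ 1 (mod 7344). Apply the extended Euclidean algorithm:
7344 = 10×721 + 134
721 = 5×134 + 51
134 = 2×51 + 32
51 = 1×32 + 19
32 = 1×19 + 13
19 = 1×13 + 6
13 = 2×6 + 1
6 = 6×1 + 0
Back-substitute:
1 = 13 − 2·6
1 = −2·19 + 3·13
1 = 3·32 − 5·19
1 = −5·51 + 8·32
1 = 8·134 − 21·51
1 = −21·721 + 113·134
1 = 113·7344 − 1151·721
So 721·(-1151) ≡ 1 (mod 7344), hence d ≡ -1151 ≡ 6193 (mod 7344).

6193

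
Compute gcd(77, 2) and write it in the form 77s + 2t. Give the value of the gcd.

1

Repeated division:
77 = 38*2 + 1
2 = 2*1 + 0
gcd(77, 2) = 1.
Working backward:
1 = 77 − 38·2
So 1 = (1)·77 + (-38)·2.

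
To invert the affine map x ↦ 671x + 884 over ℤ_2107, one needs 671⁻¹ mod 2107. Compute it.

Run Euclid on (2107, 671):
2107 = 3×671 + 94
671 = 7×94 + 13
94 = 7×13 + 3
13 = 4×3 + 1
3 = 3×1 + 0
Since gcd(671, 2107) = 1, back-substitute to write 1 as a combination:
1 = 13 − 4·3
1 = −4·94 + 29·13
1 = 29·671 − 207·94
1 = −207·2107 + 650·671
So 671·650 ≡ 1 (mod 2107).

650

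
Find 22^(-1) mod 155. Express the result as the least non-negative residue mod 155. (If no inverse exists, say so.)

148

gcd(155, 22) by repeated division:
155 = 7*22 + 1
22 = 22*1 + 0
The gcd is 1. Working backward:
1 = 155 − 7·22
Hence 22⁻¹ ≡ -7 ≡ 148 (mod 155).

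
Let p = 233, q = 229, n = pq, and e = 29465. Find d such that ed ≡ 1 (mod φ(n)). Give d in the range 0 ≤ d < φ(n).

50345

φ(n) = (p−1)(q−1) = 232·228 = 52896.
Need d with 29465·d ≡ 1 (mod 52896). Apply the extended Euclidean algorithm:
52896 = 1×29465 + 23431
29465 = 1×23431 + 6034
23431 = 3×6034 + 5329
6034 = 1×5329 + 705
5329 = 7×705 + 394
705 = 1×394 + 311
394 = 1×311 + 83
311 = 3×83 + 62
83 = 1×62 + 21
62 = 2×21 + 20
21 = 1×20 + 1
20 = 20×1 + 0
Back-substitute:
1 = 21 − 20
1 = −62 + 3·21
1 = 3·83 − 4·62
1 = −4·311 + 15·83
1 = 15·394 − 19·311
1 = −19·705 + 34·394
1 = 34·5329 − 257·705
1 = −257·6034 + 291·5329
1 = 291·23431 − 1130·6034
1 = −1130·29465 + 1421·23431
1 = 1421·52896 − 2551·29465
So 29465·(-2551) ≡ 1 (mod 52896), hence d ≡ -2551 ≡ 50345 (mod 52896).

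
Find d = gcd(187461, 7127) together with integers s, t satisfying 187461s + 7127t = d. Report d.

1

Repeated division:
187461 = 26×7127 + 2159
7127 = 3×2159 + 650
2159 = 3×650 + 209
650 = 3×209 + 23
209 = 9×23 + 2
23 = 11×2 + 1
2 = 2×1 + 0
gcd(187461, 7127) = 1.
Express as a combination:
1 = 23 − 11·2
1 = −11·209 + 100·23
1 = 100·650 − 311·209
1 = −311·2159 + 1033·650
1 = 1033·7127 − 3410·2159
1 = −3410·187461 + 89693·7127
So 1 = (-3410)·187461 + (89693)·7127.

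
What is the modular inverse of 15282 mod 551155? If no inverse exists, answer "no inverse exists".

130233

Extended Euclidean algorithm:
551155 = 36·15282 + 1003
15282 = 15·1003 + 237
1003 = 4·237 + 55
237 = 4·55 + 17
55 = 3·17 + 4
17 = 4·4 + 1
4 = 4·1 + 0
gcd = 1, so the inverse exists. Back-substitute:
1 = 17 − 4·4
1 = −4·55 + 13·17
1 = 13·237 − 56·55
1 = −56·1003 + 237·237
1 = 237·15282 − 3611·1003
1 = −3611·551155 + 130233·15282
So 15282·130233 ≡ 1 (mod 551155).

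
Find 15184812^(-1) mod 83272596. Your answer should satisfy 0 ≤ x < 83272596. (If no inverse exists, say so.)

no inverse exists

Compute gcd(15184812, 83272596):
83272596 = 5·15184812 + 7348536
15184812 = 2·7348536 + 487740
7348536 = 15·487740 + 32436
487740 = 15·32436 + 1200
32436 = 27·1200 + 36
1200 = 33·36 + 12
36 = 3·12 + 0
The gcd is 12, not 1, hence no inverse exists.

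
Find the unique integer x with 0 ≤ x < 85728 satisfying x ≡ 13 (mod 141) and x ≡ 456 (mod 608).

Write x = 13 + 141·k. Then 141·k ≡ 456 − 13 ≡ 443 (mod 608).
Need 141⁻¹ mod 608. Extended Euclid on (608, 141):
608 = 4×141 + 44
141 = 3×44 + 9
44 = 4×9 + 8
9 = 1×8 + 1
8 = 8×1 + 0
Back-substitute:
1 = 9 − 8
1 = −44 + 5·9
1 = 5·141 − 16·44
1 = −16·608 + 69·141
141⁻¹ ≡ 69 (mod 608), so k ≡ 69·443 ≡ 167 (mod 608).
x = 13 + 141·167 = 23560.

23560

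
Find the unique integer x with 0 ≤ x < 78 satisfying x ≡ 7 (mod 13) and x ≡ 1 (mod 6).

Write x = 7 + 13·k. Then 13·k ≡ 1 − 7 ≡ 0 (mod 6).
Need 13⁻¹ mod 6. Extended Euclid on (6, 1):
6 = 6*1 + 0
13⁻¹ ≡ 1 (mod 6), so k ≡ 1·0 ≡ 0 (mod 6).
x = 7 + 13·0 = 7.

7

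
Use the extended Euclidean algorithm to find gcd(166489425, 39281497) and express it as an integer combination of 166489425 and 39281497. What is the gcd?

Repeated division:
166489425 = 4·39281497 + 9363437
39281497 = 4·9363437 + 1827749
9363437 = 5·1827749 + 224692
1827749 = 8·224692 + 30213
224692 = 7·30213 + 13201
30213 = 2·13201 + 3811
13201 = 3·3811 + 1768
3811 = 2·1768 + 275
1768 = 6·275 + 118
275 = 2·118 + 39
118 = 3·39 + 1
39 = 39·1 + 0
gcd(166489425, 39281497) = 1.
Back-substituting:
1 = 118 − 3·39
1 = −3·275 + 7·118
1 = 7·1768 − 45·275
1 = −45·3811 + 97·1768
1 = 97·13201 − 336·3811
1 = −336·30213 + 769·13201
1 = 769·224692 − 5719·30213
1 = −5719·1827749 + 46521·224692
1 = 46521·9363437 − 238324·1827749
1 = −238324·39281497 + 999817·9363437
1 = 999817·166489425 − 4237592·39281497
So 1 = (999817)·166489425 + (-4237592)·39281497.

1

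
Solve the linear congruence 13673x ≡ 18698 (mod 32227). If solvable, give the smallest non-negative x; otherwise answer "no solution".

First find gcd(13673, 32227):
32227 = 2×13673 + 4881
13673 = 2×4881 + 3911
4881 = 1×3911 + 970
3911 = 4×970 + 31
970 = 31×31 + 9
31 = 3×9 + 4
9 = 2×4 + 1
4 = 4×1 + 0
gcd = 1, so a unique solution mod 32227 exists.
Back-substitute for the Bézout coefficients:
1 = 9 − 2·4
1 = −2·31 + 7·9
1 = 7·970 − 219·31
1 = −219·3911 + 883·970
1 = 883·4881 − 1102·3911
1 = −1102·13673 + 3087·4881
1 = 3087·32227 − 7276·13673
So 13673·(-7276) ≡ 1 (mod 32227), giving 13673⁻¹ ≡ 24951.
x ≡ 13673⁻¹·18698 ≡ 24951·18698 ≡ 15746 (mod 32227).

15746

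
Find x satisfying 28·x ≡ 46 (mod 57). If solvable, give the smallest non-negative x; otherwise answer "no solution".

First find gcd(28, 57):
57 = 2*28 + 1
28 = 28*1 + 0
gcd = 1, so a unique solution mod 57 exists.
Back-substitute for the Bézout coefficients:
1 = 57 − 2·28
So 28·(-2) ≡ 1 (mod 57), giving 28⁻¹ ≡ 55.
x ≡ 28⁻¹·46 ≡ 55·46 ≡ 22 (mod 57).

22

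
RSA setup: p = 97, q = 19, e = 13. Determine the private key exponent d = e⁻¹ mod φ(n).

φ(n) = (p−1)(q−1) = 96·18 = 1728.
Need d with 13·d ≡ 1 (mod 1728). Apply the extended Euclidean algorithm:
1728 = 132·13 + 12
13 = 1·12 + 1
12 = 12·1 + 0
Back-substitute:
1 = 13 − 12
1 = −1728 + 133·13
So 13·133 ≡ 1 (mod 1728), hence d = 133.

133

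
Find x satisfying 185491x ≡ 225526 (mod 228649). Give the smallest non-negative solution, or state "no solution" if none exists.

10792

First find gcd(185491, 228649):
228649 = 1*185491 + 43158
185491 = 4*43158 + 12859
43158 = 3*12859 + 4581
12859 = 2*4581 + 3697
4581 = 1*3697 + 884
3697 = 4*884 + 161
884 = 5*161 + 79
161 = 2*79 + 3
79 = 26*3 + 1
3 = 3*1 + 0
gcd = 1, so a unique solution mod 228649 exists.
Back-substitute for the Bézout coefficients:
1 = 79 − 26·3
1 = −26·161 + 53·79
1 = 53·884 − 291·161
1 = −291·3697 + 1217·884
1 = 1217·4581 − 1508·3697
1 = −1508·12859 + 4233·4581
1 = 4233·43158 − 14207·12859
1 = −14207·185491 + 61061·43158
1 = 61061·228649 − 75268·185491
So 185491·(-75268) ≡ 1 (mod 228649), giving 185491⁻¹ ≡ 153381.
x ≡ 185491⁻¹·225526 ≡ 153381·225526 ≡ 10792 (mod 228649).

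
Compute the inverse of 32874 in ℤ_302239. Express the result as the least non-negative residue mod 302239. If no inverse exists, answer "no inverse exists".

Run Euclid on (302239, 32874):
302239 = 9*32874 + 6373
32874 = 5*6373 + 1009
6373 = 6*1009 + 319
1009 = 3*319 + 52
319 = 6*52 + 7
52 = 7*7 + 3
7 = 2*3 + 1
3 = 3*1 + 0
gcd = 1, so the inverse exists. Back-substitute:
1 = 7 − 2·3
1 = −2·52 + 15·7
1 = 15·319 − 92·52
1 = −92·1009 + 291·319
1 = 291·6373 − 1838·1009
1 = −1838·32874 + 9481·6373
1 = 9481·302239 − 87167·32874
Thus 32874·(-87167) ≡ 1 (mod 302239); reducing, -87167 mod 302239 = 215072.

215072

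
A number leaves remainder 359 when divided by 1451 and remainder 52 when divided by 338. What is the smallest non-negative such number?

Write x = 359 + 1451·k. Then 1451·k ≡ 52 − 359 ≡ 31 (mod 338).
Need 1451⁻¹ mod 338. Extended Euclid on (338, 99):
338 = 3·99 + 41
99 = 2·41 + 17
41 = 2·17 + 7
17 = 2·7 + 3
7 = 2·3 + 1
3 = 3·1 + 0
Back-substitute:
1 = 7 − 2·3
1 = −2·17 + 5·7
1 = 5·41 − 12·17
1 = −12·99 + 29·41
1 = 29·338 − 99·99
1451⁻¹ ≡ 239 (mod 338), so k ≡ 239·31 ≡ 311 (mod 338).
x = 359 + 1451·311 = 451620.

451620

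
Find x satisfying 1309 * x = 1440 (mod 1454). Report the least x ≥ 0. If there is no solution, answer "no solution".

692

First find gcd(1309, 1454):
1454 = 1×1309 + 145
1309 = 9×145 + 4
145 = 36×4 + 1
4 = 4×1 + 0
gcd = 1, so a unique solution mod 1454 exists.
Back-substitute for the Bézout coefficients:
1 = 145 − 36·4
1 = −36·1309 + 325·145
1 = 325·1454 − 361·1309
So 1309·(-361) ≡ 1 (mod 1454), giving 1309⁻¹ ≡ 1093.
x ≡ 1309⁻¹·1440 ≡ 1093·1440 ≡ 692 (mod 1454).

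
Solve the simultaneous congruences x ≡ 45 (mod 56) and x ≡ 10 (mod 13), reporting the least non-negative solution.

Write x = 45 + 56·k. Then 56·k ≡ 10 − 45 ≡ 4 (mod 13).
Need 56⁻¹ mod 13. Extended Euclid on (13, 4):
13 = 3*4 + 1
4 = 4*1 + 0
Back-substitute:
1 = 13 − 3·4
56⁻¹ ≡ 10 (mod 13), so k ≡ 10·4 ≡ 1 (mod 13).
x = 45 + 56·1 = 101.

101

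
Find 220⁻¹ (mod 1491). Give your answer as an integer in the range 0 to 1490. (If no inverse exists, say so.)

61

Extended Euclidean algorithm:
1491 = 6·220 + 171
220 = 1·171 + 49
171 = 3·49 + 24
49 = 2·24 + 1
24 = 24·1 + 0
gcd = 1, so the inverse exists. Back-substitute:
1 = 49 − 2·24
1 = −2·171 + 7·49
1 = 7·220 − 9·171
1 = −9·1491 + 61·220
So 220·61 ≡ 1 (mod 1491).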